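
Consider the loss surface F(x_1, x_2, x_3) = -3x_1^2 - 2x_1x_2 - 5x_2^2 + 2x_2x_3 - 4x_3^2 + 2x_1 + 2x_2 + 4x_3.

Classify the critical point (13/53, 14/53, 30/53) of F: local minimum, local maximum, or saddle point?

The Hessian is constant: H = [[-6, -2, 0], [-2, -10, 2], [0, 2, -8]].
Leading principal minors: Δ₁ = -6, Δ₂ = 56, Δ₃ = -424.
The minors alternate sign starting negative (−, +, −), so H is negative definite: a local maximum.

local maximum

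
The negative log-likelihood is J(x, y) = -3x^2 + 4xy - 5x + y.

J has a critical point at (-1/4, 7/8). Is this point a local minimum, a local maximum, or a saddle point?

The Hessian of J is constant: H = [[-6, 4], [4, 0]].
det(H) = (-6)·0 − 4² = -16.
Since det(H) < 0, H is indefinite and the critical point is a saddle point.

saddle point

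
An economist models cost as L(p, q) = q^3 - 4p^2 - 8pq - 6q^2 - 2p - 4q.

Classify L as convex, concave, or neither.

neither

The term q^3 is cubic, so the Hessian is not constant.
∂²L/∂q² = 6q - 12, which takes both signs as q varies (negative for sufficiently negative q). A diagonal entry of the Hessian changing sign means the Hessian is neither positive- nor negative-semidefinite on all of R^2.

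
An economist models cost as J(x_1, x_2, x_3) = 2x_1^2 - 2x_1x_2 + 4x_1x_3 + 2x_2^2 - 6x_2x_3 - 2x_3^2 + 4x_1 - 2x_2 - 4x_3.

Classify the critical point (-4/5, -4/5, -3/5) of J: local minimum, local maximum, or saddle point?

saddle point

The Hessian is constant: H = [[4, -2, 4], [-2, 4, -6], [4, -6, -4]].
Leading principal minors: Δ₁ = 4, Δ₂ = 12, Δ₃ = -160.
The minors fit neither the all-positive nor the alternating-sign pattern, so H is indefinite: a saddle point.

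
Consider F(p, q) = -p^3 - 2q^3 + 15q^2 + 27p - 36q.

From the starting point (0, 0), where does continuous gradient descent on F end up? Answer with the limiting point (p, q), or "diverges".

F is separable, so gradient descent decouples: p follows -∂F/∂p, q follows -∂F/∂q.
∂F/∂p = -3(p - 3)(p + 3); at p=0 this is 27, so p decreases.
∂F/∂q = -6(q - 3)(q - 2); at q=0 this is -36, so q increases.
p converges to its nearest critical value -3 (a local min of the p-part); q converges to 2. The iterate converges to (-3, 2).

(-3, 2)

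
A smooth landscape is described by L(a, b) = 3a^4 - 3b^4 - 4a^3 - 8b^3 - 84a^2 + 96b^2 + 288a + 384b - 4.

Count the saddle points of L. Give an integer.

L separates as a function of a plus a function of b, so ∇L=0 decouples.
∂L/∂a = 12(a - 3)(a - 2)(a + 4) = 0 at a ∈ {-4, 2, 3}; ∂L/∂b = -12(b - 4)(b + 2)(b + 4) = 0 at b ∈ {-4, -2, 4}.
The Hessian is diagonal: diag(L_aa, L_bb). Second derivatives: L_aa(-4)=504, L_aa(2)=-72, L_aa(3)=84; L_bb(-4)=-192, L_bb(-2)=144, L_bb(4)=-576.
Saddle points occur where the two diagonal entries have opposite signs: (-4, -4), (-4, 4), (2, -2), (3, -4), (3, 4). Count: 5.

5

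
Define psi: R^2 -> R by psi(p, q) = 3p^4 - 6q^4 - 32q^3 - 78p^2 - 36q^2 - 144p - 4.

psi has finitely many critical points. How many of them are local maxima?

psi separates as a function of p plus a function of q, so ∇psi=0 decouples.
∂psi/∂p = 12(p - 4)(p + 1)(p + 3) = 0 at p ∈ {-3, -1, 4}; ∂psi/∂q = -24q(q + 1)(q + 3) = 0 at q ∈ {-3, -1, 0}.
The Hessian is diagonal: diag(psi_pp, psi_qq). Second derivatives: psi_pp(-3)=168, psi_pp(-1)=-120, psi_pp(4)=420; psi_qq(-3)=-144, psi_qq(-1)=48, psi_qq(0)=-72.
Local maxima occur where both diagonal entries negative: (-1, -3), (-1, 0). Count: 2.

2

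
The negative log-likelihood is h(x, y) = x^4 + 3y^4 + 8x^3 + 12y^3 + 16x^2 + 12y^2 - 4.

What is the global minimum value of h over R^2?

h(x,y) separates as P(x) + Q(y) − 4, so its minimum is min P + min Q − 4.
P'(x) = 4x(x + 2)(x + 4) vanishes at x ∈ {-4, -2, 0}; Q'(y) = 12y(y + 1)(y + 2) vanishes at y ∈ {-2, -1, 0}.
Local minima of P (where P''>0): P(-4)=0, P(0)=0. Local minima of Q: Q(-2)=0, Q(0)=0.
So the global minimum of h is P(-4) + Q(-2) − 4 = 0 + 0 − 4 = -4, attained at (-4, -2).

-4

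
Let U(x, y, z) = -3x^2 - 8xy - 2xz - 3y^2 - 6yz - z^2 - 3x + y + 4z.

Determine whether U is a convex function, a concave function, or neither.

U is quadratic, so its Hessian is the constant matrix H = [[-6, -8, -2], [-8, -6, -6], [-2, -6, -2]].
Leading principal minors: -6, -28, 104.
Neither pattern holds ⇒ H is indefinite ⇒ neither convex nor concave.

neither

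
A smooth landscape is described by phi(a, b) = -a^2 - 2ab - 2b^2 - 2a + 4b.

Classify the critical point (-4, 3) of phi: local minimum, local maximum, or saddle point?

local maximum

The Hessian of phi is constant: H = [[-2, -2], [-2, -4]].
det(H) = (-2)·(-4) − (-2)² = 4.
det(H) > 0 and tr(H) = -6 < 0, so H is negative definite and the point is a local maximum.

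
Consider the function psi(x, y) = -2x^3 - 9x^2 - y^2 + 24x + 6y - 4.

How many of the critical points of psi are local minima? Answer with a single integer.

0

psi separates as a function of x plus a function of y, so ∇psi=0 decouples.
∂psi/∂x = -6(x - 1)(x + 4) = 0 at x ∈ {-4, 1}; ∂psi/∂y = -2(y - 3) = 0 at y ∈ {3}.
The Hessian is diagonal: diag(psi_xx, psi_yy). Second derivatives: psi_xx(-4)=30, psi_xx(1)=-30; psi_yy(3)=-2.
Local minima occur where both diagonal entries positive: none. Count: 0.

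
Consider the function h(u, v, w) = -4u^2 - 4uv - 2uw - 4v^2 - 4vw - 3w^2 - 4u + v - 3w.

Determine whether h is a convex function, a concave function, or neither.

concave

h is quadratic, so its Hessian is the constant matrix H = [[-8, -4, -2], [-4, -8, -4], [-2, -4, -6]].
Leading principal minors: -8, 48, -192.
Signs alternate −, +, − ⇒ H ≺ 0 ⇒ concave.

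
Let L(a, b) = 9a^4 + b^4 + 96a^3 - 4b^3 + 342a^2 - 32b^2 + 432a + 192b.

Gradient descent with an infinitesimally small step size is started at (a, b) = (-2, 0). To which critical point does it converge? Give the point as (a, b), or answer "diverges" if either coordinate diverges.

L is separable, so gradient descent decouples: a follows -∂L/∂a, b follows -∂L/∂b.
∂L/∂a = 36(a + 1)(a + 3)(a + 4); at a=-2 this is -72, so a increases.
∂L/∂b = 4(b - 4)(b - 3)(b + 4); at b=0 this is 192, so b decreases.
a converges to its nearest critical value -1 (a local min of the a-part); b converges to -4. The iterate converges to (-1, -4).

(-1, -4)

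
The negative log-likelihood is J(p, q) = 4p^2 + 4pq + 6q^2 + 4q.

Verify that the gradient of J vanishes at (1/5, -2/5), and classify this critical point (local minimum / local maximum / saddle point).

∇J = (8p + 4q, 4p + 12q + 4); substituting (1/5, -2/5) gives ∇J = (0, 0), so (1/5, -2/5) is indeed a critical point.
The Hessian of J is constant: H = [[8, 4], [4, 12]].
det(H) = 8·12 − 4² = 80.
det(H) > 0 and tr(H) = 20 > 0, so H is positive definite and the point is a local minimum.

local minimum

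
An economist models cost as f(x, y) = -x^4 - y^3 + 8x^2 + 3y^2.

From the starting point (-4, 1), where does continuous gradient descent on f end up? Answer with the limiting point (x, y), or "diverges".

diverges

f is separable, so gradient descent decouples: x follows -∂f/∂x, y follows -∂f/∂y.
∂f/∂x = -4x(x - 2)(x + 2); at x=-4 this is 192, so x decreases.
∂f/∂y = -3y(y - 2); at y=1 this is 3, so y decreases.
The x-coordinate has no critical point in that direction and runs off to infinity.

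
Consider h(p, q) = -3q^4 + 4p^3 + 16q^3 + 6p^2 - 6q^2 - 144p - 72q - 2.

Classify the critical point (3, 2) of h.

local minimum

The mixed partial ∂²h/∂p∂q is 0, so the Hessian at any point is diag(h_pp, h_qq) = diag(12(2p + 1), 12(-3q^2 + 8q - 1)).
At (3, 2): H = diag(84, 36).
Both eigenvalues are positive, so H is positive definite: a local minimum.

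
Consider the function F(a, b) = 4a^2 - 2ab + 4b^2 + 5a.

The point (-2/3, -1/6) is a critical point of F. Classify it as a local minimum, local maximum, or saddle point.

local minimum

The Hessian of F is constant: H = [[8, -2], [-2, 8]].
det(H) = 8·8 − (-2)² = 60.
det(H) > 0 and tr(H) = 16 > 0, so H is positive definite and the point is a local minimum.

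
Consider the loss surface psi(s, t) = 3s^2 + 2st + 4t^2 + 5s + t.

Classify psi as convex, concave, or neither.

convex

psi is quadratic, so its Hessian is the constant matrix H = [[6, 2], [2, 8]].
det(H) = 44, tr(H) = 14.
det(H) > 0 and tr(H) > 0, so H is positive definite everywhere: convex.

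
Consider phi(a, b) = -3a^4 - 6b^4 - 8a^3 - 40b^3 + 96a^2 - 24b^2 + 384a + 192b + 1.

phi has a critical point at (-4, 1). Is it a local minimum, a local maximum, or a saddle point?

The mixed partial ∂²phi/∂a∂b is 0, so the Hessian at any point is diag(phi_aa, phi_bb) = diag(12(-3a^2 - 4a + 16), -24(3b^2 + 10b + 2)).
At (-4, 1): H = diag(-192, -360).
Both eigenvalues are negative, so H is negative definite: a local maximum.

local maximum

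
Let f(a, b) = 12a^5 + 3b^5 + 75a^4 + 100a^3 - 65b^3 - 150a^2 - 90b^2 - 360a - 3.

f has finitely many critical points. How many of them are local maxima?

4

f separates as a function of a plus a function of b, so ∇f=0 decouples.
∂f/∂a = 60(a - 1)(a + 1)(a + 2)(a + 3) = 0 at a ∈ {-3, -2, -1, 1}; ∂f/∂b = 15b(b - 4)(b + 1)(b + 3) = 0 at b ∈ {-3, -1, 0, 4}.
The Hessian is diagonal: diag(f_aa, f_bb). Second derivatives: f_aa(-3)=-480, f_aa(-2)=180, f_aa(-1)=-240, f_aa(1)=1440; f_bb(-3)=-630, f_bb(-1)=150, f_bb(0)=-180, f_bb(4)=2100.
Local maxima occur where both diagonal entries negative: (-3, -3), (-3, 0), (-1, -3), (-1, 0). Count: 4.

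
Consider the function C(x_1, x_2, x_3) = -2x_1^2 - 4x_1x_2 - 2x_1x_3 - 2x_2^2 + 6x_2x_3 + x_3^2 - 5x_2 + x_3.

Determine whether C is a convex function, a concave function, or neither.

neither

C is quadratic, so its Hessian is the constant matrix H = [[-4, -4, -2], [-4, -4, 6], [-2, 6, 2]].
Leading principal minors: -4, 0, 256.
Neither pattern holds ⇒ H is indefinite ⇒ neither convex nor concave.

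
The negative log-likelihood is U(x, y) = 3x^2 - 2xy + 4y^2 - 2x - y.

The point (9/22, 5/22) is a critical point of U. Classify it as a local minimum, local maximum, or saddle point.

local minimum

The Hessian of U is constant: H = [[6, -2], [-2, 8]].
det(H) = 6·8 − (-2)² = 44.
det(H) > 0 and tr(H) = 14 > 0, so H is positive definite and the point is a local minimum.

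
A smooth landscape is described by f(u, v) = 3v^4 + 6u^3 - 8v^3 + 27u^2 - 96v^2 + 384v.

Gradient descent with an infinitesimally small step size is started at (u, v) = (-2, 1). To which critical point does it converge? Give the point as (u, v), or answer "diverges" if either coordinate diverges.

(0, -4)

f is separable, so gradient descent decouples: u follows -∂f/∂u, v follows -∂f/∂v.
∂f/∂u = 18u(u + 3); at u=-2 this is -36, so u increases.
∂f/∂v = 12(v - 4)(v - 2)(v + 4); at v=1 this is 180, so v decreases.
u converges to its nearest critical value 0 (a local min of the u-part); v converges to -4. The iterate converges to (0, -4).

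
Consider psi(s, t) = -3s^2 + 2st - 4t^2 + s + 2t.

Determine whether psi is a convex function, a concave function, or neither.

psi is quadratic, so its Hessian is the constant matrix H = [[-6, 2], [2, -8]].
det(H) = 44, tr(H) = -14.
det(H) > 0 and tr(H) < 0, so H is negative definite everywhere: concave.

concave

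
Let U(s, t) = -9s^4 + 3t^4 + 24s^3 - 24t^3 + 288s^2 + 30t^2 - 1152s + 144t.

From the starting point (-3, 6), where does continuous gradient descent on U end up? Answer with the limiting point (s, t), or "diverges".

U is separable, so gradient descent decouples: s follows -∂U/∂s, t follows -∂U/∂t.
∂U/∂s = -36(s - 4)(s - 2)(s + 4); at s=-3 this is -1260, so s increases.
∂U/∂t = 12(t - 4)(t - 3)(t + 1); at t=6 this is 504, so t decreases.
s converges to its nearest critical value 2 (a local min of the s-part); t converges to 4. The iterate converges to (2, 4).

(2, 4)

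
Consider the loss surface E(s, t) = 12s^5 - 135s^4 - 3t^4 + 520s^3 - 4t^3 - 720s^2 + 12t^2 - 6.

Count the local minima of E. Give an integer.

E separates as a function of s plus a function of t, so ∇E=0 decouples.
∂E/∂s = 60s(s - 4)(s - 3)(s - 2) = 0 at s ∈ {0, 2, 3, 4}; ∂E/∂t = -12t(t - 1)(t + 2) = 0 at t ∈ {-2, 0, 1}.
The Hessian is diagonal: diag(E_ss, E_tt). Second derivatives: E_ss(0)=-1440, E_ss(2)=240, E_ss(3)=-180, E_ss(4)=480; E_tt(-2)=-72, E_tt(0)=24, E_tt(1)=-36.
Local minima occur where both diagonal entries positive: (2, 0), (4, 0). Count: 2.

2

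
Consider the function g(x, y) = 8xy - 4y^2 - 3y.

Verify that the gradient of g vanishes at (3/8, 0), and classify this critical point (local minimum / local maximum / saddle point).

saddle point

∇g = (8y, 8x - 8y - 3); substituting (3/8, 0) gives ∇g = (0, 0), so (3/8, 0) is indeed a critical point.
The Hessian of g is constant: H = [[0, 8], [8, -8]].
det(H) = 0·(-8) − 8² = -64.
Since det(H) < 0, H is indefinite and the critical point is a saddle point.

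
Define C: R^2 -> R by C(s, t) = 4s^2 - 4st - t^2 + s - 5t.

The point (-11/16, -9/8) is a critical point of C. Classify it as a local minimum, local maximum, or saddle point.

saddle point

The Hessian of C is constant: H = [[8, -4], [-4, -2]].
det(H) = 8·(-2) − (-4)² = -32.
Since det(H) < 0, H is indefinite and the critical point is a saddle point.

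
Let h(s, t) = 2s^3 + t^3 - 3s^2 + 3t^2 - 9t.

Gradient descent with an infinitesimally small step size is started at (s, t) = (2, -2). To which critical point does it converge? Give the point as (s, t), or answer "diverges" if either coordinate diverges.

(1, 1)

h is separable, so gradient descent decouples: s follows -∂h/∂s, t follows -∂h/∂t.
∂h/∂s = 6s(s - 1); at s=2 this is 12, so s decreases.
∂h/∂t = 3(t - 1)(t + 3); at t=-2 this is -9, so t increases.
s converges to its nearest critical value 1 (a local min of the s-part); t converges to 1. The iterate converges to (1, 1).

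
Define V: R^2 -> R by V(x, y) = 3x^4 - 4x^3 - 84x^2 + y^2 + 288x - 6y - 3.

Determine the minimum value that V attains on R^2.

V(x,y) separates as P(x) + Q(y) − 3, so its minimum is min P + min Q − 3.
P'(x) = 12(x - 3)(x - 2)(x + 4) vanishes at x ∈ {-4, 2, 3}; Q'(y) = 2y - 6 vanishes at y ∈ {3}.
Local minima of P (where P''>0): P(-4)=-1472, P(3)=243. Local minima of Q: Q(3)=-9.
So the global minimum of V is P(-4) + Q(3) − 3 = -1472 − 9 − 3 = -1484, attained at (-4, 3).

-1484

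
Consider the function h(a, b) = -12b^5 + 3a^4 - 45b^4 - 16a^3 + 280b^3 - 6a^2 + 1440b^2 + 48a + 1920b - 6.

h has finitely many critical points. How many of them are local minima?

4

h separates as a function of a plus a function of b, so ∇h=0 decouples.
∂h/∂a = 12(a - 4)(a - 1)(a + 1) = 0 at a ∈ {-1, 1, 4}; ∂h/∂b = -60(b - 4)(b + 1)(b + 2)(b + 4) = 0 at b ∈ {-4, -2, -1, 4}.
The Hessian is diagonal: diag(h_aa, h_bb). Second derivatives: h_aa(-1)=120, h_aa(1)=-72, h_aa(4)=180; h_bb(-4)=2880, h_bb(-2)=-720, h_bb(-1)=900, h_bb(4)=-14400.
Local minima occur where both diagonal entries positive: (-1, -4), (-1, -1), (4, -4), (4, -1). Count: 4.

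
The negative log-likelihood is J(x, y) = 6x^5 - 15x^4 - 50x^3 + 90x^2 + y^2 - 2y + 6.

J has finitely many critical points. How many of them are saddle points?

2

J separates as a function of x plus a function of y, so ∇J=0 decouples.
∂J/∂x = 30x(x - 3)(x - 1)(x + 2) = 0 at x ∈ {-2, 0, 1, 3}; ∂J/∂y = 2(y - 1) = 0 at y ∈ {1}.
The Hessian is diagonal: diag(J_xx, J_yy). Second derivatives: J_xx(-2)=-900, J_xx(0)=180, J_xx(1)=-180, J_xx(3)=900; J_yy(1)=2.
Saddle points occur where the two diagonal entries have opposite signs: (-2, 1), (1, 1). Count: 2.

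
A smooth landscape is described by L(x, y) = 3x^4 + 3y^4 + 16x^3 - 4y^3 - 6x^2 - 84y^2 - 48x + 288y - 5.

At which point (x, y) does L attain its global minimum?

(-4, -4)

L(x,y) separates as P(x) + Q(y) − 5, so its minimum is min P + min Q − 5.
P'(x) = 12(x - 1)(x + 1)(x + 4) vanishes at x ∈ {-4, -1, 1}; Q'(y) = 12(y - 3)(y - 2)(y + 4) vanishes at y ∈ {-4, 2, 3}.
Local minima of P (where P''>0): P(-4)=-160, P(1)=-35. Local minima of Q: Q(-4)=-1472, Q(3)=243.
So the global minimum of L is P(-4) + Q(-4) − 5 = -160 − 1472 − 5 = -1637, attained at (-4, -4).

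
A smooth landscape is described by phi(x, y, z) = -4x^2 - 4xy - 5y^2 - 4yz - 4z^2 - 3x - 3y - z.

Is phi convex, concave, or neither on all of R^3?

concave

phi is quadratic, so its Hessian is the constant matrix H = [[-8, -4, 0], [-4, -10, -4], [0, -4, -8]].
Leading principal minors: -8, 64, -384.
Signs alternate −, +, − ⇒ H ≺ 0 ⇒ concave.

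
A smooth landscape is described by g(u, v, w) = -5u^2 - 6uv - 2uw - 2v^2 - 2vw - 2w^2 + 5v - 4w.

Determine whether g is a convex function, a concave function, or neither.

concave

g is quadratic, so its Hessian is the constant matrix H = [[-10, -6, -2], [-6, -4, -2], [-2, -2, -4]].
Leading principal minors: -10, 4, -8.
Signs alternate −, +, − ⇒ H ≺ 0 ⇒ concave.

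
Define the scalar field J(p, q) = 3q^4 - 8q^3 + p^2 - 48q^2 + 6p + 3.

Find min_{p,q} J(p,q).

-518

J(p,q) separates as A(p) + B(q) + 3, so its minimum is min A + min B + 3.
A'(p) = 2p + 6 vanishes at p ∈ {-3}; B'(q) = 12q(q - 4)(q + 2) vanishes at q ∈ {-2, 0, 4}.
Local minima of A (where A''>0): A(-3)=-9. Local minima of B: B(-2)=-80, B(4)=-512.
So the global minimum of J is A(-3) + B(4) + 3 = -9 − 512 + 3 = -518, attained at (-3, 4).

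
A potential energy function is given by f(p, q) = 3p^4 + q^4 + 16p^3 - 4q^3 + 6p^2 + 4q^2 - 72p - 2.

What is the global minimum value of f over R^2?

f(p,q) separates as A(p) + B(q) − 2, so its minimum is min A + min B − 2.
A'(p) = 12(p - 1)(p + 2)(p + 3) vanishes at p ∈ {-3, -2, 1}; B'(q) = 4q(q - 2)(q - 1) vanishes at q ∈ {0, 1, 2}.
Local minima of A (where A''>0): A(-3)=81, A(1)=-47. Local minima of B: B(0)=0, B(2)=0.
So the global minimum of f is A(1) + B(0) − 2 = -47 + 0 − 2 = -49, attained at (1, 0).

-49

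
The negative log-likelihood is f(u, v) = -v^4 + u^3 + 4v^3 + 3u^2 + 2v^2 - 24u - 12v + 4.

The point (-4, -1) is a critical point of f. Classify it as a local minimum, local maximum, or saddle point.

local maximum

The mixed partial ∂²f/∂u∂v is 0, so the Hessian at any point is diag(f_uu, f_vv) = diag(6(u + 1), 4(-3v^2 + 6v + 1)).
At (-4, -1): H = diag(-18, -32).
Both eigenvalues are negative, so H is negative definite: a local maximum.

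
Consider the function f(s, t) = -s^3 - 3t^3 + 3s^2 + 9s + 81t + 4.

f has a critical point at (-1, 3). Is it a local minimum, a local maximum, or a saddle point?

saddle point

The mixed partial ∂²f/∂s∂t is 0, so the Hessian at any point is diag(f_ss, f_tt) = diag(6(-s + 1), -18t).
At (-1, 3): H = diag(12, -54).
The eigenvalues have opposite signs, so H is indefinite: a saddle point.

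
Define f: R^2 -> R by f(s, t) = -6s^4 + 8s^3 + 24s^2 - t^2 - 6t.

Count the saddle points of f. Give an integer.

1

f separates as a function of s plus a function of t, so ∇f=0 decouples.
∂f/∂s = -24s(s - 2)(s + 1) = 0 at s ∈ {-1, 0, 2}; ∂f/∂t = -2(t + 3) = 0 at t ∈ {-3}.
The Hessian is diagonal: diag(f_ss, f_tt). Second derivatives: f_ss(-1)=-72, f_ss(0)=48, f_ss(2)=-144; f_tt(-3)=-2.
Saddle points occur where the two diagonal entries have opposite signs: (0, -3). Count: 1.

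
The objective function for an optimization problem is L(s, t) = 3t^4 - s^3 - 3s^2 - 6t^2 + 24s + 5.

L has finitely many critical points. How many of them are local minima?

L separates as a function of s plus a function of t, so ∇L=0 decouples.
∂L/∂s = -3(s - 2)(s + 4) = 0 at s ∈ {-4, 2}; ∂L/∂t = 12t(t - 1)(t + 1) = 0 at t ∈ {-1, 0, 1}.
The Hessian is diagonal: diag(L_ss, L_tt). Second derivatives: L_ss(-4)=18, L_ss(2)=-18; L_tt(-1)=24, L_tt(0)=-12, L_tt(1)=24.
Local minima occur where both diagonal entries positive: (-4, -1), (-4, 1). Count: 2.

2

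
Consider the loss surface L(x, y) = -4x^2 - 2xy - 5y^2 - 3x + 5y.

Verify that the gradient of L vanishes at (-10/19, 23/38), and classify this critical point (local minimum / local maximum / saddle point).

∇L = (-8x - 2y - 3, -2x - 10y + 5); substituting (-10/19, 23/38) gives ∇L = (0, 0), so (-10/19, 23/38) is indeed a critical point.
The Hessian of L is constant: H = [[-8, -2], [-2, -10]].
det(H) = (-8)·(-10) − (-2)² = 76.
det(H) > 0 and tr(H) = -18 < 0, so H is negative definite and the point is a local maximum.

local maximum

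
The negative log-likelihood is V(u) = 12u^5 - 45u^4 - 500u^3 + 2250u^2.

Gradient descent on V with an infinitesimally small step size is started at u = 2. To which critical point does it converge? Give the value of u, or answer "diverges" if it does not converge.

0

V'(u) = 60u(u - 5)(u - 3)(u + 5), so V'(2) = 2520.
Gradient descent moves in the -V' direction, i.e. u is decreasing.
The nearest critical point in that direction is u = 0, where V'' = 4500 > 0 (a local minimum). The iterate converges there.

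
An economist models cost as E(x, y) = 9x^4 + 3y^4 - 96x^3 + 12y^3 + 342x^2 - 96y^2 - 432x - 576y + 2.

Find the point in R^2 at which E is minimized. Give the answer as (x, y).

(1, 4)

E(x,y) separates as P(x) + Q(y) + 2, so its minimum is min P + min Q + 2.
P'(x) = 36(x - 4)(x - 3)(x - 1) vanishes at x ∈ {1, 3, 4}; Q'(y) = 12(y - 4)(y + 3)(y + 4) vanishes at y ∈ {-4, -3, 4}.
Local minima of P (where P''>0): P(1)=-177, P(4)=-96. Local minima of Q: Q(-4)=768, Q(4)=-2304.
So the global minimum of E is P(1) + Q(4) + 2 = -177 − 2304 + 2 = -2479, attained at (1, 4).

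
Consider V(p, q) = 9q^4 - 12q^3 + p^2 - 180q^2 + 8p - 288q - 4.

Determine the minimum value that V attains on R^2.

-2516

V(p,q) separates as A(p) + B(q) − 4, so its minimum is min A + min B − 4.
A'(p) = 2p + 8 vanishes at p ∈ {-4}; B'(q) = 36(q - 4)(q + 1)(q + 2) vanishes at q ∈ {-2, -1, 4}.
Local minima of A (where A''>0): A(-4)=-16. Local minima of B: B(-2)=96, B(4)=-2496.
So the global minimum of V is A(-4) + B(4) − 4 = -16 − 2496 − 4 = -2516, attained at (-4, 4).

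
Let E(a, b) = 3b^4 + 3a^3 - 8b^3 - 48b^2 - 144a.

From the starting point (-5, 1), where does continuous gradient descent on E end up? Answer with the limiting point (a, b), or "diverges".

E is separable, so gradient descent decouples: a follows -∂E/∂a, b follows -∂E/∂b.
∂E/∂a = 9(a - 4)(a + 4); at a=-5 this is 81, so a decreases.
∂E/∂b = 12b(b - 4)(b + 2); at b=1 this is -108, so b increases.
The a-coordinate has no critical point in that direction and runs off to infinity.

diverges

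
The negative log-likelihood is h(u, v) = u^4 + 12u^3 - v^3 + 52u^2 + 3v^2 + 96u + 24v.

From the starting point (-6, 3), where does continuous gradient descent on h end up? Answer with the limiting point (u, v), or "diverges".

h is separable, so gradient descent decouples: u follows -∂h/∂u, v follows -∂h/∂v.
∂h/∂u = 4(u + 2)(u + 3)(u + 4); at u=-6 this is -96, so u increases.
∂h/∂v = -3(v - 4)(v + 2); at v=3 this is 15, so v decreases.
u converges to its nearest critical value -4 (a local min of the u-part); v converges to -2. The iterate converges to (-4, -2).

(-4, -2)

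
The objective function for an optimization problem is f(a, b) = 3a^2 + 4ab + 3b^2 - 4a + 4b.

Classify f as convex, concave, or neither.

f is quadratic, so its Hessian is the constant matrix H = [[6, 4], [4, 6]].
det(H) = 20, tr(H) = 12.
det(H) > 0 and tr(H) > 0, so H is positive definite everywhere: convex.

convex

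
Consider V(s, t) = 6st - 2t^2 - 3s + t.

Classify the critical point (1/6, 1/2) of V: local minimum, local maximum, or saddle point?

The Hessian of V is constant: H = [[0, 6], [6, -4]].
det(H) = 0·(-4) − 6² = -36.
Since det(H) < 0, H is indefinite and the critical point is a saddle point.

saddle point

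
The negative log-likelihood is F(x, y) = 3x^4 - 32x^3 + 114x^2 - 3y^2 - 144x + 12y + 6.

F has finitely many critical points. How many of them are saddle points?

F separates as a function of x plus a function of y, so ∇F=0 decouples.
∂F/∂x = 12(x - 4)(x - 3)(x - 1) = 0 at x ∈ {1, 3, 4}; ∂F/∂y = -6(y - 2) = 0 at y ∈ {2}.
The Hessian is diagonal: diag(F_xx, F_yy). Second derivatives: F_xx(1)=72, F_xx(3)=-24, F_xx(4)=36; F_yy(2)=-6.
Saddle points occur where the two diagonal entries have opposite signs: (1, 2), (4, 2). Count: 2.

2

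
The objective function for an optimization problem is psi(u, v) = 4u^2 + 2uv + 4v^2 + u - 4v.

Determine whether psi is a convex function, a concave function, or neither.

psi is quadratic, so its Hessian is the constant matrix H = [[8, 2], [2, 8]].
det(H) = 60, tr(H) = 16.
det(H) > 0 and tr(H) > 0, so H is positive definite everywhere: convex.

convex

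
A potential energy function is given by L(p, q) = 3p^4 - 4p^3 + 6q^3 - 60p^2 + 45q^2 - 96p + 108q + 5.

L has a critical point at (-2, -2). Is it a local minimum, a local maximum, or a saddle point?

The mixed partial ∂²L/∂p∂q is 0, so the Hessian at any point is diag(L_pp, L_qq) = diag(12(3p^2 - 2p - 10), 18(2q + 5)).
At (-2, -2): H = diag(72, 18).
Both eigenvalues are positive, so H is positive definite: a local minimum.

local minimum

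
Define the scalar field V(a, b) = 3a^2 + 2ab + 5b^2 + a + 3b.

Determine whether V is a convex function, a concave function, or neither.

convex

V is quadratic, so its Hessian is the constant matrix H = [[6, 2], [2, 10]].
det(H) = 56, tr(H) = 16.
det(H) > 0 and tr(H) > 0, so H is positive definite everywhere: convex.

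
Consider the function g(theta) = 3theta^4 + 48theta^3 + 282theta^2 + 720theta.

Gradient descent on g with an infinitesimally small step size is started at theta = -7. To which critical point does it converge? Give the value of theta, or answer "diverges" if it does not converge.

g'(theta) = 12(theta + 3)(theta + 4)(theta + 5), so g'(-7) = -288.
Gradient descent moves in the -g' direction, i.e. theta is increasing.
The nearest critical point in that direction is theta = -5, where g'' = 24 > 0 (a local minimum). The iterate converges there.

-5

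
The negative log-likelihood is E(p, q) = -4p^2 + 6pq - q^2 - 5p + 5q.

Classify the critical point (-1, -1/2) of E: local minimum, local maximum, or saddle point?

The Hessian of E is constant: H = [[-8, 6], [6, -2]].
det(H) = (-8)·(-2) − 6² = -20.
Since det(H) < 0, H is indefinite and the critical point is a saddle point.

saddle point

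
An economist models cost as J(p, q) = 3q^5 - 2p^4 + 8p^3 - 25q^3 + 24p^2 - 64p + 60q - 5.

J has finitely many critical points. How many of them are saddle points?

J separates as a function of p plus a function of q, so ∇J=0 decouples.
∂J/∂p = -8(p - 4)(p - 1)(p + 2) = 0 at p ∈ {-2, 1, 4}; ∂J/∂q = 15(q - 2)(q - 1)(q + 1)(q + 2) = 0 at q ∈ {-2, -1, 1, 2}.
The Hessian is diagonal: diag(J_pp, J_qq). Second derivatives: J_pp(-2)=-144, J_pp(1)=72, J_pp(4)=-144; J_qq(-2)=-180, J_qq(-1)=90, J_qq(1)=-90, J_qq(2)=180.
Saddle points occur where the two diagonal entries have opposite signs: (-2, -1), (-2, 2), (1, -2), (1, 1), (4, -1), (4, 2). Count: 6.

6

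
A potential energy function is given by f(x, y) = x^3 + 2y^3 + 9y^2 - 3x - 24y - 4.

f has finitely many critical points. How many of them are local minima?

1

f separates as a function of x plus a function of y, so ∇f=0 decouples.
∂f/∂x = 3(x - 1)(x + 1) = 0 at x ∈ {-1, 1}; ∂f/∂y = 6(y - 1)(y + 4) = 0 at y ∈ {-4, 1}.
The Hessian is diagonal: diag(f_xx, f_yy). Second derivatives: f_xx(-1)=-6, f_xx(1)=6; f_yy(-4)=-30, f_yy(1)=30.
Local minima occur where both diagonal entries positive: (1, 1). Count: 1.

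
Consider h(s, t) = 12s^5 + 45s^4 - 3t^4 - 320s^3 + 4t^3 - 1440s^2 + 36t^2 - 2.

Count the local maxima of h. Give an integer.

4

h separates as a function of s plus a function of t, so ∇h=0 decouples.
∂h/∂s = 60s(s - 4)(s + 3)(s + 4) = 0 at s ∈ {-4, -3, 0, 4}; ∂h/∂t = -12t(t - 3)(t + 2) = 0 at t ∈ {-2, 0, 3}.
The Hessian is diagonal: diag(h_ss, h_tt). Second derivatives: h_ss(-4)=-1920, h_ss(-3)=1260, h_ss(0)=-2880, h_ss(4)=13440; h_tt(-2)=-120, h_tt(0)=72, h_tt(3)=-180.
Local maxima occur where both diagonal entries negative: (-4, -2), (-4, 3), (0, -2), (0, 3). Count: 4.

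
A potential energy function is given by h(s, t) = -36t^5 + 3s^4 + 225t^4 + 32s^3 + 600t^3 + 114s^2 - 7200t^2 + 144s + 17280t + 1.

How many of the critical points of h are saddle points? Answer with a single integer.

6

h separates as a function of s plus a function of t, so ∇h=0 decouples.
∂h/∂s = 12(s + 1)(s + 3)(s + 4) = 0 at s ∈ {-4, -3, -1}; ∂h/∂t = -180(t - 4)(t - 3)(t - 2)(t + 4) = 0 at t ∈ {-4, 2, 3, 4}.
The Hessian is diagonal: diag(h_ss, h_tt). Second derivatives: h_ss(-4)=36, h_ss(-3)=-24, h_ss(-1)=72; h_tt(-4)=60480, h_tt(2)=-2160, h_tt(3)=1260, h_tt(4)=-2880.
Saddle points occur where the two diagonal entries have opposite signs: (-4, 2), (-4, 4), (-3, -4), (-3, 3), (-1, 2), (-1, 4). Count: 6.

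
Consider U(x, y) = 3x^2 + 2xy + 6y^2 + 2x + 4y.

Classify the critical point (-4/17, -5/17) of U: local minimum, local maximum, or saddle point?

The Hessian of U is constant: H = [[6, 2], [2, 12]].
det(H) = 6·12 − 2² = 68.
det(H) > 0 and tr(H) = 18 > 0, so H is positive definite and the point is a local minimum.

local minimum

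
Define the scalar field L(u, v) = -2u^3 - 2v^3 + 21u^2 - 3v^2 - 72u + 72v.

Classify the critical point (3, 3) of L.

saddle point

The mixed partial ∂²L/∂u∂v is 0, so the Hessian at any point is diag(L_uu, L_vv) = diag(6(-2u + 7), -6(2v + 1)).
At (3, 3): H = diag(6, -42).
The eigenvalues have opposite signs, so H is indefinite: a saddle point.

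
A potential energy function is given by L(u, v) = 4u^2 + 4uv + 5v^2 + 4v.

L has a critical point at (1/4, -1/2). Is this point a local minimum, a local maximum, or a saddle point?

The Hessian of L is constant: H = [[8, 4], [4, 10]].
det(H) = 8·10 − 4² = 64.
det(H) > 0 and tr(H) = 18 > 0, so H is positive definite and the point is a local minimum.

local minimum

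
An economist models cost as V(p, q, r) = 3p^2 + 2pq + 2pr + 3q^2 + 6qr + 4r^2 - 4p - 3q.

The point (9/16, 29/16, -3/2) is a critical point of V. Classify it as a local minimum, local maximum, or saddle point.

local minimum

The Hessian is constant: H = [[6, 2, 2], [2, 6, 6], [2, 6, 8]].
Leading principal minors: Δ₁ = 6, Δ₂ = 32, Δ₃ = 64.
All leading minors are positive, so H is positive definite: a local minimum.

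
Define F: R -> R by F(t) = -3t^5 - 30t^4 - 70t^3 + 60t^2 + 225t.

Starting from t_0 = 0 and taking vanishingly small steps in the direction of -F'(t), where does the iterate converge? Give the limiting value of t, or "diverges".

-1

F'(t) = -15(t - 1)(t + 1)(t + 3)(t + 5), so F'(0) = 225.
Gradient descent moves in the -F' direction, i.e. t is decreasing.
The nearest critical point in that direction is t = -1, where F'' = 240 > 0 (a local minimum). The iterate converges there.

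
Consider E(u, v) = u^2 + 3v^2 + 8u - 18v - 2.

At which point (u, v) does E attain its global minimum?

(-4, 3)

E(u,v) separates as P(u) + Q(v) − 2, so its minimum is min P + min Q − 2.
P'(u) = 2u + 8 vanishes at u ∈ {-4}; Q'(v) = 6v - 18 vanishes at v ∈ {3}.
Local minima of P (where P''>0): P(-4)=-16. Local minima of Q: Q(3)=-27.
So the global minimum of E is P(-4) + Q(3) − 2 = -16 − 27 − 2 = -45, attained at (-4, 3).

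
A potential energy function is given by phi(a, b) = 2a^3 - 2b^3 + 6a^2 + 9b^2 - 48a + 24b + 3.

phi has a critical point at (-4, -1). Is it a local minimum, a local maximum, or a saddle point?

saddle point

The mixed partial ∂²phi/∂a∂b is 0, so the Hessian at any point is diag(phi_aa, phi_bb) = diag(12(a + 1), 6(-2b + 3)).
At (-4, -1): H = diag(-36, 30).
The eigenvalues have opposite signs, so H is indefinite: a saddle point.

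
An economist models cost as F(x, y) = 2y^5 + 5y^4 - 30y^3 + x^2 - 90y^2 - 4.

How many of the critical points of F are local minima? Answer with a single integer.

F separates as a function of x plus a function of y, so ∇F=0 decouples.
∂F/∂x = 2x = 0 at x ∈ {0}; ∂F/∂y = 10y(y - 3)(y + 2)(y + 3) = 0 at y ∈ {-3, -2, 0, 3}.
The Hessian is diagonal: diag(F_xx, F_yy). Second derivatives: F_xx(0)=2; F_yy(-3)=-180, F_yy(-2)=100, F_yy(0)=-180, F_yy(3)=900.
Local minima occur where both diagonal entries positive: (0, -2), (0, 3). Count: 2.

2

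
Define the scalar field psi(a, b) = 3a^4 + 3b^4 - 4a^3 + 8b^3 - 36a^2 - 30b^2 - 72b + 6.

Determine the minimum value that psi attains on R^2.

-335

psi(a,b) separates as P(a) + Q(b) + 6, so its minimum is min P + min Q + 6.
P'(a) = 12a(a - 3)(a + 2) vanishes at a ∈ {-2, 0, 3}; Q'(b) = 12(b - 2)(b + 1)(b + 3) vanishes at b ∈ {-3, -1, 2}.
Local minima of P (where P''>0): P(-2)=-64, P(3)=-189. Local minima of Q: Q(-3)=-27, Q(2)=-152.
So the global minimum of psi is P(3) + Q(2) + 6 = -189 − 152 + 6 = -335, attained at (3, 2).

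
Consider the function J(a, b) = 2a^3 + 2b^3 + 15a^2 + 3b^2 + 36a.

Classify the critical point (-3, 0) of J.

saddle point

The mixed partial ∂²J/∂a∂b is 0, so the Hessian at any point is diag(J_aa, J_bb) = diag(6(2a + 5), 6(2b + 1)).
At (-3, 0): H = diag(-6, 6).
The eigenvalues have opposite signs, so H is indefinite: a saddle point.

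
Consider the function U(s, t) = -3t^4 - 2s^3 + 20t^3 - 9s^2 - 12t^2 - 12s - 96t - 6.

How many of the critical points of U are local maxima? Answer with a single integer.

U separates as a function of s plus a function of t, so ∇U=0 decouples.
∂U/∂s = -6(s + 1)(s + 2) = 0 at s ∈ {-2, -1}; ∂U/∂t = -12(t - 4)(t - 2)(t + 1) = 0 at t ∈ {-1, 2, 4}.
The Hessian is diagonal: diag(U_ss, U_tt). Second derivatives: U_ss(-2)=6, U_ss(-1)=-6; U_tt(-1)=-180, U_tt(2)=72, U_tt(4)=-120.
Local maxima occur where both diagonal entries negative: (-1, -1), (-1, 4). Count: 2.

2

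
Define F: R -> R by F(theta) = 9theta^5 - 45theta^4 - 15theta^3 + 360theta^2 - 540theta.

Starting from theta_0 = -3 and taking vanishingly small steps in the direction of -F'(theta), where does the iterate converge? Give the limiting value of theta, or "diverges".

F'(theta) = 45(theta - 3)(theta - 2)(theta - 1)(theta + 2), so F'(-3) = 5400.
Gradient descent moves in the -F' direction, i.e. theta is decreasing.
There is no critical point below theta=-3, and F' keeps the same sign, so the iterate runs off to −∞.

diverges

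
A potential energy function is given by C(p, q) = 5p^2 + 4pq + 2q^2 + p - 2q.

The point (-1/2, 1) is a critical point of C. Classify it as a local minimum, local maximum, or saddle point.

local minimum

The Hessian of C is constant: H = [[10, 4], [4, 4]].
det(H) = 10·4 − 4² = 24.
det(H) > 0 and tr(H) = 14 > 0, so H is positive definite and the point is a local minimum.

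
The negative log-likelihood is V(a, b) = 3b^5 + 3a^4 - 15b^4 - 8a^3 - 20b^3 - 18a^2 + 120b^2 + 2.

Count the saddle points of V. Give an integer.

6

V separates as a function of a plus a function of b, so ∇V=0 decouples.
∂V/∂a = 12a(a - 3)(a + 1) = 0 at a ∈ {-1, 0, 3}; ∂V/∂b = 15b(b - 4)(b - 2)(b + 2) = 0 at b ∈ {-2, 0, 2, 4}.
The Hessian is diagonal: diag(V_aa, V_bb). Second derivatives: V_aa(-1)=48, V_aa(0)=-36, V_aa(3)=144; V_bb(-2)=-720, V_bb(0)=240, V_bb(2)=-240, V_bb(4)=720.
Saddle points occur where the two diagonal entries have opposite signs: (-1, -2), (-1, 2), (0, 0), (0, 4), (3, -2), (3, 2). Count: 6.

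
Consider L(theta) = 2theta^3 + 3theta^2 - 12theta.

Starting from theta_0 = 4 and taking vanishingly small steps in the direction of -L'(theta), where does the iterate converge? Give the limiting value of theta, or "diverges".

L'(theta) = 6(theta - 1)(theta + 2), so L'(4) = 108.
Gradient descent moves in the -L' direction, i.e. theta is decreasing.
The nearest critical point in that direction is theta = 1, where L'' = 18 > 0 (a local minimum). The iterate converges there.

1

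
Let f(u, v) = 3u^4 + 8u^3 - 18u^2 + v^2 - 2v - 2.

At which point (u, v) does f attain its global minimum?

(-3, 1)

f(u,v) separates as P(u) + Q(v) − 2, so its minimum is min P + min Q − 2.
P'(u) = 12u(u - 1)(u + 3) vanishes at u ∈ {-3, 0, 1}; Q'(v) = 2v - 2 vanishes at v ∈ {1}.
Local minima of P (where P''>0): P(-3)=-135, P(1)=-7. Local minima of Q: Q(1)=-1.
So the global minimum of f is P(-3) + Q(1) − 2 = -135 − 1 − 2 = -138, attained at (-3, 1).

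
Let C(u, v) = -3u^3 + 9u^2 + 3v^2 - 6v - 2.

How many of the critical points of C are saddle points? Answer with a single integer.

C separates as a function of u plus a function of v, so ∇C=0 decouples.
∂C/∂u = -9u(u - 2) = 0 at u ∈ {0, 2}; ∂C/∂v = 6(v - 1) = 0 at v ∈ {1}.
The Hessian is diagonal: diag(C_uu, C_vv). Second derivatives: C_uu(0)=18, C_uu(2)=-18; C_vv(1)=6.
Saddle points occur where the two diagonal entries have opposite signs: (2, 1). Count: 1.

1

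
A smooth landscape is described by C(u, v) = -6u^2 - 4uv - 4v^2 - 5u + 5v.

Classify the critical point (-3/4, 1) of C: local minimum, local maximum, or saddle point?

local maximum

The Hessian of C is constant: H = [[-12, -4], [-4, -8]].
det(H) = (-12)·(-8) − (-4)² = 80.
det(H) > 0 and tr(H) = -20 < 0, so H is negative definite and the point is a local maximum.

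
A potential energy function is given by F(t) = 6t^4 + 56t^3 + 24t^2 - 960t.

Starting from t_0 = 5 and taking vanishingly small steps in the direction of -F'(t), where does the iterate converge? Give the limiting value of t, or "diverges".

F'(t) = 24(t - 2)(t + 4)(t + 5), so F'(5) = 6480.
Gradient descent moves in the -F' direction, i.e. t is decreasing.
The nearest critical point in that direction is t = 2, where F'' = 1008 > 0 (a local minimum). The iterate converges there.

2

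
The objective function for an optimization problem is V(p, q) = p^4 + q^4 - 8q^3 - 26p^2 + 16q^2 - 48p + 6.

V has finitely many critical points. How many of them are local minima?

4

V separates as a function of p plus a function of q, so ∇V=0 decouples.
∂V/∂p = 4(p - 4)(p + 1)(p + 3) = 0 at p ∈ {-3, -1, 4}; ∂V/∂q = 4q(q - 4)(q - 2) = 0 at q ∈ {0, 2, 4}.
The Hessian is diagonal: diag(V_pp, V_qq). Second derivatives: V_pp(-3)=56, V_pp(-1)=-40, V_pp(4)=140; V_qq(0)=32, V_qq(2)=-16, V_qq(4)=32.
Local minima occur where both diagonal entries positive: (-3, 0), (-3, 4), (4, 0), (4, 4). Count: 4.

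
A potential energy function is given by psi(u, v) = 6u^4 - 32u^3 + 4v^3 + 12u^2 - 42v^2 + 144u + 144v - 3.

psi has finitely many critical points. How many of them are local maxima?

1

psi separates as a function of u plus a function of v, so ∇psi=0 decouples.
∂psi/∂u = 24(u - 3)(u - 2)(u + 1) = 0 at u ∈ {-1, 2, 3}; ∂psi/∂v = 12(v - 4)(v - 3) = 0 at v ∈ {3, 4}.
The Hessian is diagonal: diag(psi_uu, psi_vv). Second derivatives: psi_uu(-1)=288, psi_uu(2)=-72, psi_uu(3)=96; psi_vv(3)=-12, psi_vv(4)=12.
Local maxima occur where both diagonal entries negative: (2, 3). Count: 1.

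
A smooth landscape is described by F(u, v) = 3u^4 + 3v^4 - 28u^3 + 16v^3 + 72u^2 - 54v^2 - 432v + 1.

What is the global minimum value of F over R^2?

-1106

F(u,v) separates as P(u) + Q(v) + 1, so its minimum is min P + min Q + 1.
P'(u) = 12u(u - 4)(u - 3) vanishes at u ∈ {0, 3, 4}; Q'(v) = 12(v - 3)(v + 3)(v + 4) vanishes at v ∈ {-4, -3, 3}.
Local minima of P (where P''>0): P(0)=0, P(4)=128. Local minima of Q: Q(-4)=608, Q(3)=-1107.
So the global minimum of F is P(0) + Q(3) + 1 = 0 − 1107 + 1 = -1106, attained at (0, 3).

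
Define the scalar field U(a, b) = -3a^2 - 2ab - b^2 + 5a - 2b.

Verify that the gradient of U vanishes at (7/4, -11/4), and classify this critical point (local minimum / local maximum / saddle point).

local maximum

∇U = (-6a - 2b + 5, -2a - 2b - 2); substituting (7/4, -11/4) gives ∇U = (0, 0), so (7/4, -11/4) is indeed a critical point.
The Hessian of U is constant: H = [[-6, -2], [-2, -2]].
det(H) = (-6)·(-2) − (-2)² = 8.
det(H) > 0 and tr(H) = -8 < 0, so H is negative definite and the point is a local maximum.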